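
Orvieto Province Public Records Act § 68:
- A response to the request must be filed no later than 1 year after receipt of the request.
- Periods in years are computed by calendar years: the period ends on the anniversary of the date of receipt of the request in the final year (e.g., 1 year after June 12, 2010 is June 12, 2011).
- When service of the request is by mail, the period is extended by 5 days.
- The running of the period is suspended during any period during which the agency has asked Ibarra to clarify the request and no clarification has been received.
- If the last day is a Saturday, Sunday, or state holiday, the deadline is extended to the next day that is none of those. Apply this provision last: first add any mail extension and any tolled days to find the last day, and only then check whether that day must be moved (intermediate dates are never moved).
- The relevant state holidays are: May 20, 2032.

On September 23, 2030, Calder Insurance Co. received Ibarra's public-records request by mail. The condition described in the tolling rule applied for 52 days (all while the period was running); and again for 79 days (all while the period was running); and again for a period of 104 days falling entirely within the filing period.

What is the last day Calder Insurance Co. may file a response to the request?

1 year after September 23, 2030 is September 23, 2031.
Service was by mail, adding 5 days: September 23, 2031 + 5 days = September 28, 2031.
Tolling adds 52 days: September 28, 2031 + 52 days = November 19, 2031.
Tolling adds 79 days: November 19, 2031 + 79 days = February 6, 2032.
Tolling adds 104 days: February 6, 2032 + 104 days = May 20, 2032.
May 20, 2032 is a listed holiday. The next qualifying day is May 21, 2032.

May 21, 2032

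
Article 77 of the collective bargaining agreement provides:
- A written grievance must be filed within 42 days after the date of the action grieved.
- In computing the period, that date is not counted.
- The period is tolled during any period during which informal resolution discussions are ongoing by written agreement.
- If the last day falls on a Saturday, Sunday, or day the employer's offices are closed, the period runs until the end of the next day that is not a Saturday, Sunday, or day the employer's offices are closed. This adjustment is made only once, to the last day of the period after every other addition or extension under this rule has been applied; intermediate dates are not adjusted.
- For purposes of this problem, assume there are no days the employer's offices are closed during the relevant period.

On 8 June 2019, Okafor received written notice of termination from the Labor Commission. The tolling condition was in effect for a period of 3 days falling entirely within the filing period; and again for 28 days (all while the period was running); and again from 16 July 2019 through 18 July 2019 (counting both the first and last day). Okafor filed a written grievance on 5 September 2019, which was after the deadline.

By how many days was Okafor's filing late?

42 days after 8 June 2019 is July 20, 2019.
Tolling adds 3 days: July 20, 2019 + 3 days = July 23, 2019.
Tolling adds 28 days: July 23, 2019 + 28 days = August 20, 2019.
From July 16, 2019 through July 18, 2019 inclusive is 3 days; tolling adds 3 days: August 20, 2019 + 3 days = August 23, 2019.
August 23, 2019 is a Friday and not a day the employer's offices are closed, so no extension applies.
The deadline is August 23, 2019; from August 23, 2019 to September 5, 2019 is 13 days.

13 days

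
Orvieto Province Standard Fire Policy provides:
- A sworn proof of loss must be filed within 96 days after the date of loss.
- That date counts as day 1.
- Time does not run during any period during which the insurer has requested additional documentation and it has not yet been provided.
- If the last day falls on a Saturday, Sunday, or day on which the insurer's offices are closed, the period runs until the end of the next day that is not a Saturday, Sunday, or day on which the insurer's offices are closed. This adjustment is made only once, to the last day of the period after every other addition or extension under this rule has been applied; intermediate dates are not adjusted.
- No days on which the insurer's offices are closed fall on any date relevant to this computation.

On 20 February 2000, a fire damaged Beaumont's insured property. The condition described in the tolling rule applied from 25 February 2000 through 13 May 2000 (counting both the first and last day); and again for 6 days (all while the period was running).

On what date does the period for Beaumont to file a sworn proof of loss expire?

August 18, 2000

Counting 20 February 2000 as day 1, day 96 is May 25, 2000.
From February 25, 2000 through May 13, 2000 inclusive is 79 days; tolling adds 79 days: May 25, 2000 + 79 days = August 12, 2000.
Tolling adds 6 days: August 12, 2000 + 6 days = August 18, 2000.
August 18, 2000 is a Friday and not a day on which the insurer's offices are closed, so no extension applies.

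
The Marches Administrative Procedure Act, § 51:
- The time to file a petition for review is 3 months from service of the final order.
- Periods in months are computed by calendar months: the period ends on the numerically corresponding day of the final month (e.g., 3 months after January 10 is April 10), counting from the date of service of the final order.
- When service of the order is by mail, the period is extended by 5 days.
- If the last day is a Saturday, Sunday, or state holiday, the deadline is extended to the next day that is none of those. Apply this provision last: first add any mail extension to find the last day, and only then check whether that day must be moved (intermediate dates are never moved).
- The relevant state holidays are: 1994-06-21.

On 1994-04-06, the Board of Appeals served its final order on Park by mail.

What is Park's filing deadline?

3 months after 1994-04-06 is July 6, 1994.
Service was by mail, adding 5 days: July 6, 1994 + 5 days = July 11, 1994.
July 11, 1994 is a Monday and not a state holiday, so no extension applies.

July 11, 1994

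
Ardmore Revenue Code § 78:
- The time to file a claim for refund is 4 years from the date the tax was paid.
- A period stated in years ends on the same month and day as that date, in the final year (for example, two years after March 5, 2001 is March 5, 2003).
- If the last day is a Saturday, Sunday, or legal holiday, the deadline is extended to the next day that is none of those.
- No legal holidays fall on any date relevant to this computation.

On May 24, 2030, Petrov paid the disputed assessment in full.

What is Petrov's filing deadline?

May 24, 2034

4 years after May 24, 2030 is May 24, 2034.
May 24, 2034 is a Wednesday and not a legal holiday, so no extension applies.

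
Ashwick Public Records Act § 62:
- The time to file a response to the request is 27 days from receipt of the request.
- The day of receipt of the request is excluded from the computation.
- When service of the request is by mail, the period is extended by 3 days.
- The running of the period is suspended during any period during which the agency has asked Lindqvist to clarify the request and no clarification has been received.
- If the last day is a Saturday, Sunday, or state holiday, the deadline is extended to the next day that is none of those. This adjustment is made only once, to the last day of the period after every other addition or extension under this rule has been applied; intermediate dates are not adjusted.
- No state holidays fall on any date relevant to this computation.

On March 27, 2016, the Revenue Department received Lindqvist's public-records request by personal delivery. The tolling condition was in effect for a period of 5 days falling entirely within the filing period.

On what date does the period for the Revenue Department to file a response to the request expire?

April 28, 2016

27 days after March 27, 2016 is April 23, 2016.
Service was not by mail, so no mail extension applies.
Tolling adds 5 days: April 23, 2016 + 5 days = April 28, 2016.
April 28, 2016 is a Thursday and not a state holiday, so no extension applies.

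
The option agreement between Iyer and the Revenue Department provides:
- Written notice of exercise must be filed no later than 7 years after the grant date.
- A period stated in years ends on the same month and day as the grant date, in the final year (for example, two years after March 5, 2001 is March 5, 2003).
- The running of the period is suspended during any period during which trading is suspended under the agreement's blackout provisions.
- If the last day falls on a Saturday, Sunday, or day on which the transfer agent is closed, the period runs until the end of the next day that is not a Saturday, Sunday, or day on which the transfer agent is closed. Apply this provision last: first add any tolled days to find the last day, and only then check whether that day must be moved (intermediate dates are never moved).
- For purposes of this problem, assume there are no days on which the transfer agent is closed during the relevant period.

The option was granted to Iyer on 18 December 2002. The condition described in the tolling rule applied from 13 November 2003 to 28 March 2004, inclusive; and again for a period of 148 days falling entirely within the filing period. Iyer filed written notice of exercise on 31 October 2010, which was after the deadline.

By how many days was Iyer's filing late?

32 days

7 years after 18 December 2002 is December 18, 2009.
From November 13, 2003 through March 28, 2004 inclusive is 137 days; tolling adds 137 days: December 18, 2009 + 137 days = May 4, 2010.
Tolling adds 148 days: May 4, 2010 + 148 days = September 29, 2010.
September 29, 2010 is a Wednesday and not a day on which the transfer agent is closed, so no extension applies.
The deadline is September 29, 2010; from September 29, 2010 to October 31, 2010 is 32 days.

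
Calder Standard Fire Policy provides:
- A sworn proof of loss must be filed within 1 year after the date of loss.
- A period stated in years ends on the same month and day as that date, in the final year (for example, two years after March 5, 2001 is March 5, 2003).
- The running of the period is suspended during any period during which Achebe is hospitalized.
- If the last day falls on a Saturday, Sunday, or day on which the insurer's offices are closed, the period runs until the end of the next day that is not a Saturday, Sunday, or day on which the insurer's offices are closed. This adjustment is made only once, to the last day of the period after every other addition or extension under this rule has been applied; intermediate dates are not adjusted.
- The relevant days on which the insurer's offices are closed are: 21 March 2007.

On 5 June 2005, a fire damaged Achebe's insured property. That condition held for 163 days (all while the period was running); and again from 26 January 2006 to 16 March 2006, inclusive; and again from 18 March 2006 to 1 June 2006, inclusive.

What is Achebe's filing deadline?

1 year after 5 June 2005 is June 5, 2006.
Tolling adds 163 days: June 5, 2006 + 163 days = November 15, 2006.
From January 26, 2006 through March 16, 2006 inclusive is 50 days; tolling adds 50 days: November 15, 2006 + 50 days = January 4, 2007.
From March 18, 2006 through June 1, 2006 inclusive is 76 days; tolling adds 76 days: January 4, 2007 + 76 days = March 21, 2007.
March 21, 2007 is a listed holiday. The next qualifying day is March 22, 2007.

March 22, 2007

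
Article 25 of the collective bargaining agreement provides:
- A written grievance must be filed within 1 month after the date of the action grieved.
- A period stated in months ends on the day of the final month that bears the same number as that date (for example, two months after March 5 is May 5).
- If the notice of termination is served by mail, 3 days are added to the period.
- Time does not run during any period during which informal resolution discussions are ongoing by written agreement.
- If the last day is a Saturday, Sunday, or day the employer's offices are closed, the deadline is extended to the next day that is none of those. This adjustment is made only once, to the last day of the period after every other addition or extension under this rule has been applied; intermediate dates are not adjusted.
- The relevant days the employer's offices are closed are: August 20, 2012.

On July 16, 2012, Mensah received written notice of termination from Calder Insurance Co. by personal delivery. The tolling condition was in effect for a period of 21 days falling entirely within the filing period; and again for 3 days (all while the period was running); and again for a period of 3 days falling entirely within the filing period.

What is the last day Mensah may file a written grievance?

1 month after July 16, 2012 is August 16, 2012.
Service was not by mail, so no mail extension applies.
Tolling adds 21 days: August 16, 2012 + 21 days = September 6, 2012.
Tolling adds 3 days: September 6, 2012 + 3 days = September 9, 2012.
Tolling adds 3 days: September 9, 2012 + 3 days = September 12, 2012.
September 12, 2012 is a Wednesday and not a day the employer's offices are closed, so no extension applies.

September 12, 2012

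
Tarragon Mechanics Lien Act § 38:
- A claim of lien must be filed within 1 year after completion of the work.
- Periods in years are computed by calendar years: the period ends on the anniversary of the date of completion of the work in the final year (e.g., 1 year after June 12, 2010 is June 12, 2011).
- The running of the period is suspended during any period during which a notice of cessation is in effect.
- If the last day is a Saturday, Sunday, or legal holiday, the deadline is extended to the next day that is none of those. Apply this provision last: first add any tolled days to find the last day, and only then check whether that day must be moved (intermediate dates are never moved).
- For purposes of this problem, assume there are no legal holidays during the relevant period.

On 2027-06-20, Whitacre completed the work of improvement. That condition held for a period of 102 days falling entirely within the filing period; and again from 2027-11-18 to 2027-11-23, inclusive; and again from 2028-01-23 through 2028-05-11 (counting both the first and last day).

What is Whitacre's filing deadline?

January 24, 2029

1 year after 2027-06-20 is June 20, 2028.
Tolling adds 102 days: June 20, 2028 + 102 days = September 30, 2028.
From November 18, 2027 through November 23, 2027 inclusive is 6 days; tolling adds 6 days: September 30, 2028 + 6 days = October 6, 2028.
From January 23, 2028 through May 11, 2028 inclusive is 110 days; tolling adds 110 days: October 6, 2028 + 110 days = January 24, 2029.
January 24, 2029 is a Wednesday and not a legal holiday, so no extension applies.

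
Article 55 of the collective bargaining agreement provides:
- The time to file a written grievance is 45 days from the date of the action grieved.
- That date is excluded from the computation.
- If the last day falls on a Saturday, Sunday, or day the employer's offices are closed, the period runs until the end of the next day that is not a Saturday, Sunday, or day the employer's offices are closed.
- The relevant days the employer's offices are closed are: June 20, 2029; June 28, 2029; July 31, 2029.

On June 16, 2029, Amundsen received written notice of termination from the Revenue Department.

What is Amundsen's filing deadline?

August 1, 2029

45 days after June 16, 2029 is July 31, 2029.
July 31, 2029 is a listed holiday. The next qualifying day is August 1, 2029.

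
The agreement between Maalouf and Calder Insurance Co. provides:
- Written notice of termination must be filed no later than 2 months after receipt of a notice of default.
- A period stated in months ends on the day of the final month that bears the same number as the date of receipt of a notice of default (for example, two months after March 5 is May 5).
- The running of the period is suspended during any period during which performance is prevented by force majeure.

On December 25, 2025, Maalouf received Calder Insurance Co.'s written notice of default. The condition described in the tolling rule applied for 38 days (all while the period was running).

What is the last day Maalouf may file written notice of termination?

2 months after December 25, 2025 is February 25, 2026.
Tolling adds 38 days: February 25, 2026 + 38 days = April 4, 2026.

April 4, 2026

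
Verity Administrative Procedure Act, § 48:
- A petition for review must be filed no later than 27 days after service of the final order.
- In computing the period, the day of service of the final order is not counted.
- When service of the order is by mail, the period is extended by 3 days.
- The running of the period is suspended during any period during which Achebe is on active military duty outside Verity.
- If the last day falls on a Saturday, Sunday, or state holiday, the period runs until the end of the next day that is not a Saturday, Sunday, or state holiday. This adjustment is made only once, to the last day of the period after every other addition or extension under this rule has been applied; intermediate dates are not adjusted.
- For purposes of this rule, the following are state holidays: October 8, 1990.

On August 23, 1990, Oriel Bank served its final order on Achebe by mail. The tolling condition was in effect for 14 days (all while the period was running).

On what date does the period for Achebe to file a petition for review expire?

27 days after August 23, 1990 is September 19, 1990.
Service was by mail, adding 3 days: September 19, 1990 + 3 days = September 22, 1990.
Tolling adds 14 days: September 22, 1990 + 14 days = October 6, 1990.
October 6, 1990 is Saturday; October 7, 1990 is Sunday; October 8, 1990 is a listed holiday. The next qualifying day is October 9, 1990.

October 9, 1990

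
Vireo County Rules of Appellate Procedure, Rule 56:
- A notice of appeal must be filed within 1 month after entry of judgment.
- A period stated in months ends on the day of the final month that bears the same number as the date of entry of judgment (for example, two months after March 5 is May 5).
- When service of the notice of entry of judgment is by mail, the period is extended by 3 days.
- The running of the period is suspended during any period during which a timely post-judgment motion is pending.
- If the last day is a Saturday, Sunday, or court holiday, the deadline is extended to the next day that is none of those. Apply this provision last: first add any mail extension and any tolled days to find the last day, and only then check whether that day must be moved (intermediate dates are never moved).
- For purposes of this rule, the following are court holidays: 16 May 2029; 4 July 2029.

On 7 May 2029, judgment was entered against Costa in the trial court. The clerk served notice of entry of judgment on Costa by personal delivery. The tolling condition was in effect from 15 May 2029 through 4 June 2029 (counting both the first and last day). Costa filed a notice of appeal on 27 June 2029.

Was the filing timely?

1 month after 7 May 2029 is June 7, 2029.
Service was not by mail, so no mail extension applies.
From May 15, 2029 through June 4, 2029 inclusive is 21 days; tolling adds 21 days: June 7, 2029 + 21 days = June 28, 2029.
June 28, 2029 is a Thursday and not a court holiday, so no extension applies.
The deadline is June 28, 2029; the filing on June 27, 2029 is on or before that date.

Yes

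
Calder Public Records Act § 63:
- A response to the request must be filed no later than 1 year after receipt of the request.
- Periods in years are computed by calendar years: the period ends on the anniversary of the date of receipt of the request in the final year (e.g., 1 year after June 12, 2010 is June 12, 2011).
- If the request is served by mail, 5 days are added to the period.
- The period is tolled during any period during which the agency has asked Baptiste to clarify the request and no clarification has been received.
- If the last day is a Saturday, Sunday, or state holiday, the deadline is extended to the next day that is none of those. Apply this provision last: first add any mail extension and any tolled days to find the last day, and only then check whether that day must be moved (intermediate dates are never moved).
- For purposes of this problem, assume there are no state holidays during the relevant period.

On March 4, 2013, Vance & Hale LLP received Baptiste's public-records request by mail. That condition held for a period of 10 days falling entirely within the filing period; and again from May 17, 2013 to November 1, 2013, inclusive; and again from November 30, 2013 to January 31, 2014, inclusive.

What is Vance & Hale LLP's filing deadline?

November 6, 2014

1 year after March 4, 2013 is March 4, 2014.
Service was by mail, adding 5 days: March 4, 2014 + 5 days = March 9, 2014.
Tolling adds 10 days: March 9, 2014 + 10 days = March 19, 2014.
From May 17, 2013 through November 1, 2013 inclusive is 169 days; tolling adds 169 days: March 19, 2014 + 169 days = September 4, 2014.
From November 30, 2013 through January 31, 2014 inclusive is 63 days; tolling adds 63 days: September 4, 2014 + 63 days = November 6, 2014.
November 6, 2014 is a Thursday and not a state holiday, so no extension applies.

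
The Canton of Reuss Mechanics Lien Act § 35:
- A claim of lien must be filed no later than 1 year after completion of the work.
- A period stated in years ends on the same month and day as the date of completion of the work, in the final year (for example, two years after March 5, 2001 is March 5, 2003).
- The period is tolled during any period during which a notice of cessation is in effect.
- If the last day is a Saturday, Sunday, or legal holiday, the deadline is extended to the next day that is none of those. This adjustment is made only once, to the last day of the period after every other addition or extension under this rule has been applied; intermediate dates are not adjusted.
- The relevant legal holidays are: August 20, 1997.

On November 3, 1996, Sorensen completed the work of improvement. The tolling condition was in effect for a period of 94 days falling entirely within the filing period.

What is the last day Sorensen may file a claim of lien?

1 year after November 3, 1996 is November 3, 1997.
Tolling adds 94 days: November 3, 1997 + 94 days = February 5, 1998.
February 5, 1998 is a Thursday and not a legal holiday, so no extension applies.

February 5, 1998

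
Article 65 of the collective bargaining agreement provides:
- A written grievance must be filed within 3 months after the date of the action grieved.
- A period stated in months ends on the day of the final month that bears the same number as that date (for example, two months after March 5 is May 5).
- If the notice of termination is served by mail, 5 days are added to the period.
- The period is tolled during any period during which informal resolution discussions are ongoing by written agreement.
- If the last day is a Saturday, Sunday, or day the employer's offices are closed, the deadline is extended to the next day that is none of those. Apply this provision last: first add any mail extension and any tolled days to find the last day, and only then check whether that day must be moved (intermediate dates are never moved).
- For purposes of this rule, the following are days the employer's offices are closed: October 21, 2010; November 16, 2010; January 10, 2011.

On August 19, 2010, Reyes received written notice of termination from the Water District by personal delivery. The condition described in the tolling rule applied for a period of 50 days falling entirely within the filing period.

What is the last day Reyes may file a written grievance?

January 11, 2011

3 months after August 19, 2010 is November 19, 2010.
Service was not by mail, so no mail extension applies.
Tolling adds 50 days: November 19, 2010 + 50 days = January 8, 2011.
January 8, 2011 is Saturday; January 9, 2011 is Sunday; January 10, 2011 is a listed holiday. The next qualifying day is January 11, 2011.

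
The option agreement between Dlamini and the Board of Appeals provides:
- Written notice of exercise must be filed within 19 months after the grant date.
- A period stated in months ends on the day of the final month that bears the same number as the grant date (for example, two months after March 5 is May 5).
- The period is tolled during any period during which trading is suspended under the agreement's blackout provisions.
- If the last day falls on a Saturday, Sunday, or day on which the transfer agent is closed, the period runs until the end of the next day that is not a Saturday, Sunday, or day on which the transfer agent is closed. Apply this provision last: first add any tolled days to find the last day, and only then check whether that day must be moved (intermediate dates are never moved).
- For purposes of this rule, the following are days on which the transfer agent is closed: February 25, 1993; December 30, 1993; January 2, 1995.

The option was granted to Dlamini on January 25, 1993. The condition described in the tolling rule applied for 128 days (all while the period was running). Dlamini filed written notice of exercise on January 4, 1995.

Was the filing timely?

19 months after January 25, 1993 is August 25, 1994.
Tolling adds 128 days: August 25, 1994 + 128 days = December 31, 1994.
December 31, 1994 is Saturday; January 1, 1995 is Sunday; January 2, 1995 is a listed holiday. The next qualifying day is January 3, 1995.
The deadline is January 3, 1995; the filing on January 4, 1995 is after that date.

No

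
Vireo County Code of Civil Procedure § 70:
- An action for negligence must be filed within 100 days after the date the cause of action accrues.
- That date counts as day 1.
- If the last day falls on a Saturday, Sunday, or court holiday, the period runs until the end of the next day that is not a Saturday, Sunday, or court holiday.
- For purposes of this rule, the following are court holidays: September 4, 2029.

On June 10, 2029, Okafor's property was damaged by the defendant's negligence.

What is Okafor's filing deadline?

Counting June 10, 2029 as day 1, day 100 is September 17, 2029.
September 17, 2029 is a Monday and not a court holiday, so no extension applies.

September 17, 2029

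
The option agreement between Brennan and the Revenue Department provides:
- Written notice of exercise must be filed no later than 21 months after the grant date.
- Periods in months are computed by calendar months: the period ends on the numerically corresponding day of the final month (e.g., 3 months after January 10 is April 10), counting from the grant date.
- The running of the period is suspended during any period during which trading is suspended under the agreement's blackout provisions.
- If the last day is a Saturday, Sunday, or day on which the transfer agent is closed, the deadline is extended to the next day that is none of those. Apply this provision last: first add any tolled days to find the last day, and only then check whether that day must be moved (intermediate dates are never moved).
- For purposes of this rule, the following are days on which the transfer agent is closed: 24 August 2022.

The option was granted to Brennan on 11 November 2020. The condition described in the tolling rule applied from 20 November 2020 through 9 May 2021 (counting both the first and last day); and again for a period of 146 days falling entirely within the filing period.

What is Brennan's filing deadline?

June 26, 2023

21 months after 11 November 2020 is August 11, 2022.
From November 20, 2020 through May 9, 2021 inclusive is 171 days; tolling adds 171 days: August 11, 2022 + 171 days = January 29, 2023.
Tolling adds 146 days: January 29, 2023 + 146 days = June 24, 2023.
June 24, 2023 is Saturday; June 25, 2023 is Sunday. The next qualifying day is June 26, 2023.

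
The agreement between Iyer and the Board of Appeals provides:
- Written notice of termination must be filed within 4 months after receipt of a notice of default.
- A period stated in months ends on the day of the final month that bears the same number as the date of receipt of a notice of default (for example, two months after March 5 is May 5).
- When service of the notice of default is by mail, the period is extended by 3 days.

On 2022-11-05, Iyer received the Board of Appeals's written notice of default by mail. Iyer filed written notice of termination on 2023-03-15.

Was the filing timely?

4 months after 2022-11-05 is March 5, 2023.
Service was by mail, adding 3 days: March 5, 2023 + 3 days = March 8, 2023.
The deadline is March 8, 2023; the filing on March 15, 2023 is after that date.

No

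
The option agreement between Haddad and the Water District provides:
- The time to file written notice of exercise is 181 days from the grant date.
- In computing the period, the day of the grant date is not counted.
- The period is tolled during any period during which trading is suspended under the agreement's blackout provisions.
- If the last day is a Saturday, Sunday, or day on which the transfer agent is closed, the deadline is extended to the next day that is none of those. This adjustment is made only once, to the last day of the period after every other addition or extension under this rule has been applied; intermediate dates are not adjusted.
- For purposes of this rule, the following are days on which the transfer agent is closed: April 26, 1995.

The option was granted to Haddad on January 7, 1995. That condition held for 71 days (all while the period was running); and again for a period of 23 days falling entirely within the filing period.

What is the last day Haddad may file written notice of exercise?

October 9, 1995

181 days after January 7, 1995 is July 7, 1995.
Tolling adds 71 days: July 7, 1995 + 71 days = September 16, 1995.
Tolling adds 23 days: September 16, 1995 + 23 days = October 9, 1995.
October 9, 1995 is a Monday and not a day on which the transfer agent is closed, so no extension applies.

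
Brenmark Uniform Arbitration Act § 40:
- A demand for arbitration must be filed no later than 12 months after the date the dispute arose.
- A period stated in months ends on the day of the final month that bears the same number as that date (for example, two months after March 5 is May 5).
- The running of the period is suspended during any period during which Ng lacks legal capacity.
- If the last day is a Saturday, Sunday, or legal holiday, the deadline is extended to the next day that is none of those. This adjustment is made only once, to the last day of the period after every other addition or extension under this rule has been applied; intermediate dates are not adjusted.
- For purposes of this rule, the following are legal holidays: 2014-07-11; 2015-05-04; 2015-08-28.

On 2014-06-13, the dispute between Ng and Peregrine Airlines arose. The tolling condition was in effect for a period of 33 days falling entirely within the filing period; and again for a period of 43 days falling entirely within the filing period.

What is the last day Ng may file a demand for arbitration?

August 31, 2015

12 months after 2014-06-13 is June 13, 2015.
Tolling adds 33 days: June 13, 2015 + 33 days = July 16, 2015.
Tolling adds 43 days: July 16, 2015 + 43 days = August 28, 2015.
August 28, 2015 is a listed holiday; August 29, 2015 is Saturday; August 30, 2015 is Sunday. The next qualifying day is August 31, 2015.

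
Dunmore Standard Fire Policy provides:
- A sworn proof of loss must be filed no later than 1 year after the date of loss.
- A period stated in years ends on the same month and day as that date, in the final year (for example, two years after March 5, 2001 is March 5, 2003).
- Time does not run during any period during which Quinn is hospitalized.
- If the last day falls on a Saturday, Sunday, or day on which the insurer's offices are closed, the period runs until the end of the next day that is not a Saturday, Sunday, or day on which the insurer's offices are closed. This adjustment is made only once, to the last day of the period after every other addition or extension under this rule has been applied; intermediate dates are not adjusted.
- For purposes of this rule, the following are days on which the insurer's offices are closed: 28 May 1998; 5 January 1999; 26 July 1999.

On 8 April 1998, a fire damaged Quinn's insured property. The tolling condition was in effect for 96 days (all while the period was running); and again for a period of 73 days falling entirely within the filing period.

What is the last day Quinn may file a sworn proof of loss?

September 24, 1999

1 year after 8 April 1998 is April 8, 1999.
Tolling adds 96 days: April 8, 1999 + 96 days = July 13, 1999.
Tolling adds 73 days: July 13, 1999 + 73 days = September 24, 1999.
September 24, 1999 is a Friday and not a day on which the insurer's offices are closed, so no extension applies.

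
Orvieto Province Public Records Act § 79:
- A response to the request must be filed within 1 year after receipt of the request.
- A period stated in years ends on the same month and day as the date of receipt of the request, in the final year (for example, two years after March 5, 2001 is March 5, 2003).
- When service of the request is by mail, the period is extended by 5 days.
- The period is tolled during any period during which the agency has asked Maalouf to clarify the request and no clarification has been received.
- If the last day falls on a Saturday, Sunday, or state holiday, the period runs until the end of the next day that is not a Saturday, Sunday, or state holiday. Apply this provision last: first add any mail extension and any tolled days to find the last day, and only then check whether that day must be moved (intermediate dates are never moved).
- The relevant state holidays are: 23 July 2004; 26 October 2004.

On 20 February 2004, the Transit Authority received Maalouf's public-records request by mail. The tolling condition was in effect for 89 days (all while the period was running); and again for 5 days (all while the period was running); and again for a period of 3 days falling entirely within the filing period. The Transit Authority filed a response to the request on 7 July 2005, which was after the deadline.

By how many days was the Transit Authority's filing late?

35 days

1 year after 20 February 2004 is February 20, 2005.
Service was by mail, adding 5 days: February 20, 2005 + 5 days = February 25, 2005.
Tolling adds 89 days: February 25, 2005 + 89 days = May 25, 2005.
Tolling adds 5 days: May 25, 2005 + 5 days = May 30, 2005.
Tolling adds 3 days: May 30, 2005 + 3 days = June 2, 2005.
June 2, 2005 is a Thursday and not a state holiday, so no extension applies.
The deadline is June 2, 2005; from June 2, 2005 to July 7, 2005 is 35 days.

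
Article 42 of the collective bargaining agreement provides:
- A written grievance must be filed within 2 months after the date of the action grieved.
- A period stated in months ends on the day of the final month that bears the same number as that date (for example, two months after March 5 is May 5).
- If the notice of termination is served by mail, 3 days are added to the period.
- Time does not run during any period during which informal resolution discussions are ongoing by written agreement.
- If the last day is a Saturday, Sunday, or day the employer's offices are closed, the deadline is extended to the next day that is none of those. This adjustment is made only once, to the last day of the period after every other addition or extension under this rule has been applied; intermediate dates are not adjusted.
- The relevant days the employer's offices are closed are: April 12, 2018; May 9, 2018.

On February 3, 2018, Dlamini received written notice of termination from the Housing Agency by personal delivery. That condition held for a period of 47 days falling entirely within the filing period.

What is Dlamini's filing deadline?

May 21, 2018

2 months after February 3, 2018 is April 3, 2018.
Service was not by mail, so no mail extension applies.
Tolling adds 47 days: April 3, 2018 + 47 days = May 20, 2018.
May 20, 2018 is Sunday. The next qualifying day is May 21, 2018.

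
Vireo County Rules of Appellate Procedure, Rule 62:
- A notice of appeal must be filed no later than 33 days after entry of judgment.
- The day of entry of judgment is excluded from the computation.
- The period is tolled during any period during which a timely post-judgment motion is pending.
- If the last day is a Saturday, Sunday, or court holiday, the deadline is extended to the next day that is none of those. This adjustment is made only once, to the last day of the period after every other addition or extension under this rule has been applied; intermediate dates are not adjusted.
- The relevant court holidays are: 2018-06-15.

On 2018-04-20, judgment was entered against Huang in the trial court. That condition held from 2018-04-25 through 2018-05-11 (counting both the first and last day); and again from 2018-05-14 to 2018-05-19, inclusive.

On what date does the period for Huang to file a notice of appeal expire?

33 days after 2018-04-20 is May 23, 2018.
From April 25, 2018 through May 11, 2018 inclusive is 17 days; tolling adds 17 days: May 23, 2018 + 17 days = June 9, 2018.
From May 14, 2018 through May 19, 2018 inclusive is 6 days; tolling adds 6 days: June 9, 2018 + 6 days = June 15, 2018.
June 15, 2018 is a listed holiday; June 16, 2018 is Saturday; June 17, 2018 is Sunday. The next qualifying day is June 18, 2018.

June 18, 2018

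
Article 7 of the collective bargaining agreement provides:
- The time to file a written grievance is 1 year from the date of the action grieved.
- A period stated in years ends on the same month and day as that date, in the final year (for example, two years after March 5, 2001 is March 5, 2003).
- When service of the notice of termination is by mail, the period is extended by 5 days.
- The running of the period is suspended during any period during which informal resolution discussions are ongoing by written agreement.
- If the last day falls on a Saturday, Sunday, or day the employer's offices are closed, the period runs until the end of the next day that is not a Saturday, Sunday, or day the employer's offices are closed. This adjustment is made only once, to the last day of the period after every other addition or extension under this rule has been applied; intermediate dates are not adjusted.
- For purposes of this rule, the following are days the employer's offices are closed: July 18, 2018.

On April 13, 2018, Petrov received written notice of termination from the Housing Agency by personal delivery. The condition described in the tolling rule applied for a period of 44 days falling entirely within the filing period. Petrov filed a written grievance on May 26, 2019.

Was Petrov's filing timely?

1 year after April 13, 2018 is April 13, 2019.
Service was not by mail, so no mail extension applies.
Tolling adds 44 days: April 13, 2019 + 44 days = May 27, 2019.
May 27, 2019 is a Monday and not a day the employer's offices are closed, so no extension applies.
The deadline is May 27, 2019; the filing on May 26, 2019 is on or before that date.

Yes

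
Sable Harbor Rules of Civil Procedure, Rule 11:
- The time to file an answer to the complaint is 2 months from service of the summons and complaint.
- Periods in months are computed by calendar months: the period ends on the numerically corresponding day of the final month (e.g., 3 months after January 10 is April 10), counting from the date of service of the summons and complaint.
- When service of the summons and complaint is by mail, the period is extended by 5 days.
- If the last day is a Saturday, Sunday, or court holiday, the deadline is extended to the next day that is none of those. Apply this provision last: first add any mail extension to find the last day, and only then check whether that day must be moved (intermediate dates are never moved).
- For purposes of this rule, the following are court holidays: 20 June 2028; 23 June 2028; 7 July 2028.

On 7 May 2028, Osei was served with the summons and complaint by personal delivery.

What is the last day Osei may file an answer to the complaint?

July 10, 2028

2 months after 7 May 2028 is July 7, 2028.
Service was not by mail, so no mail extension applies.
July 7, 2028 is a listed holiday; July 8, 2028 is Saturday; July 9, 2028 is Sunday. The next qualifying day is July 10, 2028.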